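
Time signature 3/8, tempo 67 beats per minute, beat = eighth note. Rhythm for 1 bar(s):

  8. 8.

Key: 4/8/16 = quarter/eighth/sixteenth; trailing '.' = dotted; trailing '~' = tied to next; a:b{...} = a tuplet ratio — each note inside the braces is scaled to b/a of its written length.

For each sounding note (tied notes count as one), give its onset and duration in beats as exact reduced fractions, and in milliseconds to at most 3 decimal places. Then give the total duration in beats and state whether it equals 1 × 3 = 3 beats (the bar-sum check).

1) 0.0ms=0b +1343.284ms=3/2b
2) 1343.284ms=3/2b +1343.284ms=3/2b
Σ=3b of 3 (67bpm 3/8) — PASS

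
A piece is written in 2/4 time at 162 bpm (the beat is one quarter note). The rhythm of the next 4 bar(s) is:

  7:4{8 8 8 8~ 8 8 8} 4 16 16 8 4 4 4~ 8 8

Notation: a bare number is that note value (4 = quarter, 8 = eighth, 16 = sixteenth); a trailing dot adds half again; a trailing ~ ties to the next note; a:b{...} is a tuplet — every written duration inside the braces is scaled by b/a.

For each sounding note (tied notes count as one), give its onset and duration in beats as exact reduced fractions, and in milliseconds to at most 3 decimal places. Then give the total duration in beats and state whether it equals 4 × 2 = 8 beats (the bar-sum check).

1) 0.0ms=0b +105.82ms=2/7b
2) 105.82ms=2/7b +105.82ms=2/7b
3) 211.64ms=4/7b +105.82ms=2/7b
4) 317.46ms=6/7b +211.64ms=4/7b
5) 529.101ms=10/7b +105.82ms=2/7b
6) 634.921ms=12/7b +105.82ms=2/7b
7) 740.741ms=2b +370.37ms=1b
8) 1111.111ms=3b +92.593ms=1/4b
9) 1203.704ms=13/4b +92.593ms=1/4b
10) 1296.296ms=7/2b +185.185ms=1/2b
11) 1481.481ms=4b +370.37ms=1b
12) 1851.852ms=5b +370.37ms=1b
13) 2222.222ms=6b +555.556ms=3/2b
14) 2777.778ms=15/2b +185.185ms=1/2b
Σ=8b of 8 (162bpm 2/4) — PASS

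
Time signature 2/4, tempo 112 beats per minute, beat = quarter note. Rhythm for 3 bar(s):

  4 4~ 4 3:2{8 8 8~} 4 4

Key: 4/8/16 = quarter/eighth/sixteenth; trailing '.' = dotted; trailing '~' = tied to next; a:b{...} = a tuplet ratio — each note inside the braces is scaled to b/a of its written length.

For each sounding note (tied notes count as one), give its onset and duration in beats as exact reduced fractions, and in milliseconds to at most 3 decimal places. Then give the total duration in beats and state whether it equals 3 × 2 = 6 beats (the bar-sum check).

1) 0.0ms=0b +535.714ms=1b
2) 535.714ms=1b +1071.429ms=2b
3) 1607.143ms=3b +178.571ms=1/3b
4) 1785.714ms=10/3b +178.571ms=1/3b
5) 1964.286ms=11/3b +714.286ms=4/3b
6) 2678.571ms=5b +535.714ms=1b
Σ=6b of 6 (112bpm 2/4) — PASS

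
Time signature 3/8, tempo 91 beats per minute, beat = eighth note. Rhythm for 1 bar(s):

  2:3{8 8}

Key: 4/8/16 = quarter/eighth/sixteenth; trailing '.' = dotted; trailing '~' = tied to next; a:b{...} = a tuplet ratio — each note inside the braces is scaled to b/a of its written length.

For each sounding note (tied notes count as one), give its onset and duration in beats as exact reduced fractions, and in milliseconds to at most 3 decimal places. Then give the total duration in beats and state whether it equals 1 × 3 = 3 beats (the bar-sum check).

1) 0.0ms=0b +989.011ms=3/2b
2) 989.011ms=3/2b +989.011ms=3/2b
Σ=3b of 3 (91bpm 3/8) — PASS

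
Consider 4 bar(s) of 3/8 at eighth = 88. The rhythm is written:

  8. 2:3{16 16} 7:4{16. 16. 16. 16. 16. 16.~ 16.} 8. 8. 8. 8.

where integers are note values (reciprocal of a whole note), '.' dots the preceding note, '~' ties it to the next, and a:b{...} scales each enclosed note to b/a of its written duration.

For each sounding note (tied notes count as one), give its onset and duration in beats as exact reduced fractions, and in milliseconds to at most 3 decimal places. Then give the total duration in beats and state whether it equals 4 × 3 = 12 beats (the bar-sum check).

1) 0.0ms=0b +1022.727ms=3/2b
2) 1022.727ms=3/2b +511.364ms=3/4b
3) 1534.091ms=9/4b +511.364ms=3/4b
4) 2045.455ms=3b +292.208ms=3/7b
5) 2337.662ms=24/7b +292.208ms=3/7b
6) 2629.87ms=27/7b +292.208ms=3/7b
7) 2922.078ms=30/7b +292.208ms=3/7b
8) 3214.286ms=33/7b +292.208ms=3/7b
9) 3506.494ms=36/7b +584.416ms=6/7b
10) 4090.909ms=6b +1022.727ms=3/2b
11) 5113.636ms=15/2b +1022.727ms=3/2b
12) 6136.364ms=9b +1022.727ms=3/2b
13) 7159.091ms=21/2b +1022.727ms=3/2b
Σ=12b of 12 (88bpm 3/8) — PASS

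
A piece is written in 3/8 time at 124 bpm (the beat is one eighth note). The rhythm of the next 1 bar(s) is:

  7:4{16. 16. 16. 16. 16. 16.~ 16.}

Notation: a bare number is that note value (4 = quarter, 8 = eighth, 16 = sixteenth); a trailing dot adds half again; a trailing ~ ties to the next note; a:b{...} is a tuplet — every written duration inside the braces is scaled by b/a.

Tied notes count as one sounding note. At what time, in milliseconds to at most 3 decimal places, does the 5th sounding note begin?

1. 0.0ms @ 0 + 207.373ms (3/7)
2. 207.373ms @ 3/7 + 207.373ms (3/7)
3. 414.747ms @ 6/7 + 207.373ms (3/7)
4. 622.12ms @ 9/7 + 207.373ms (3/7)
5. 829.493ms @ 12/7 + 207.373ms (3/7)
6. 1036.866ms @ 15/7 + 414.747ms (6/7)

note 5 onset = 12/7b = 829.493ms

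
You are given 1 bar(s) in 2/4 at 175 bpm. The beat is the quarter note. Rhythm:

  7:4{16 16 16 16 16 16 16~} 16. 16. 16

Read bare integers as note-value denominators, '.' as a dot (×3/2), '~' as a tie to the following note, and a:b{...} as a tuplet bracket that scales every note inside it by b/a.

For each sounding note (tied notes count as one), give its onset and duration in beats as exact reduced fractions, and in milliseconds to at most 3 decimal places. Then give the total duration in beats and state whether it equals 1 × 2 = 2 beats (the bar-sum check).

1) 0.0ms=0b +48.98ms=1/7b
2) 48.98ms=1/7b +48.98ms=1/7b
3) 97.959ms=2/7b +48.98ms=1/7b
4) 146.939ms=3/7b +48.98ms=1/7b
5) 195.918ms=4/7b +48.98ms=1/7b
6) 244.898ms=5/7b +48.98ms=1/7b
7) 293.878ms=6/7b +177.551ms=29/56b
8) 471.429ms=11/8b +128.571ms=3/8b
9) 600.0ms=7/4b +85.714ms=1/4b
Σ=2b of 2 (175bpm 2/4) — PASS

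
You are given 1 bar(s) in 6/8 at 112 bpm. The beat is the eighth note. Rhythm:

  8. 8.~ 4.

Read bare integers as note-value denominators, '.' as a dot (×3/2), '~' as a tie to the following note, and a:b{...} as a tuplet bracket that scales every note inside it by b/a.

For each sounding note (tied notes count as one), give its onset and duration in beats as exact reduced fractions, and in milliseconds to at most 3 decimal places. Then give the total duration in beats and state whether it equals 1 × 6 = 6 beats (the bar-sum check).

1) 0.0ms=0b +803.571ms=3/2b
2) 803.571ms=3/2b +2410.714ms=9/2b
Σ=6b of 6 (112bpm 6/8) — PASS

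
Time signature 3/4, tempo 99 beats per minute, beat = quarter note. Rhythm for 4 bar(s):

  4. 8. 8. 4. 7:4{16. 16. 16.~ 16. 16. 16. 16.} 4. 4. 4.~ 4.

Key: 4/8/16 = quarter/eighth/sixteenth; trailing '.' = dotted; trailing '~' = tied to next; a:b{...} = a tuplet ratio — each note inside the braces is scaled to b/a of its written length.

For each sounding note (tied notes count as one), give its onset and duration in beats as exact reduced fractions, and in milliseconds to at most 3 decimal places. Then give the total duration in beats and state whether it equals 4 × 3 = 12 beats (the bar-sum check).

1) 0.0ms=0b +909.091ms=3/2b
2) 909.091ms=3/2b +454.545ms=3/4b
3) 1363.636ms=9/4b +454.545ms=3/4b
4) 1818.182ms=3b +909.091ms=3/2b
5) 2727.273ms=9/2b +129.87ms=3/14b
6) 2857.143ms=33/7b +129.87ms=3/14b
7) 2987.013ms=69/14b +259.74ms=3/7b
8) 3246.753ms=75/14b +129.87ms=3/14b
9) 3376.623ms=39/7b +129.87ms=3/14b
10) 3506.494ms=81/14b +129.87ms=3/14b
11) 3636.364ms=6b +909.091ms=3/2b
12) 4545.455ms=15/2b +909.091ms=3/2b
13) 5454.545ms=9b +1818.182ms=3b
Σ=12b of 12 (99bpm 3/4) — PASS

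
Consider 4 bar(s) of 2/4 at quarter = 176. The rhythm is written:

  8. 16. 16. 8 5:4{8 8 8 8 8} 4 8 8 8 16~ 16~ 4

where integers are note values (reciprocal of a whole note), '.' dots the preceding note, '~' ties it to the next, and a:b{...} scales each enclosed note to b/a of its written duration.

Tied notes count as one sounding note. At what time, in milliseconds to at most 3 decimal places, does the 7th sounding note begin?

1. 0.0ms @ 0 + 255.682ms (3/4)
2. 255.682ms @ 3/4 + 127.841ms (3/8)
3. 383.523ms @ 9/8 + 127.841ms (3/8)
4. 511.364ms @ 3/2 + 170.455ms (1/2)
5. 681.818ms @ 2 + 136.364ms (2/5)
6. 818.182ms @ 12/5 + 136.364ms (2/5)
7. 954.545ms @ 14/5 + 136.364ms (2/5)
8. 1090.909ms @ 16/5 + 136.364ms (2/5)
9. 1227.273ms @ 18/5 + 136.364ms (2/5)
10. 1363.636ms @ 4 + 340.909ms (1)
11. 1704.545ms @ 5 + 170.455ms (1/2)
12. 1875.0ms @ 11/2 + 170.455ms (1/2)
13. 2045.455ms @ 6 + 170.455ms (1/2)
14. 2215.909ms @ 13/2 + 511.364ms (3/2)

note 7 onset = 14/5b = 954.545ms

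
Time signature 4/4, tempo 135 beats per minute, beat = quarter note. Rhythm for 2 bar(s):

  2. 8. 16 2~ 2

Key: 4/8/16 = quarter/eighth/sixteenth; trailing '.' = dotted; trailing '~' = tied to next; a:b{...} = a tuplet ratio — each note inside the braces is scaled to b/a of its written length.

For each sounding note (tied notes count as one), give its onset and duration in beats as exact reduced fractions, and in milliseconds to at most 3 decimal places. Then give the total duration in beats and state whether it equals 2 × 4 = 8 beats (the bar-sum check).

1) 0.0ms=0b +1333.333ms=3b
2) 1333.333ms=3b +333.333ms=3/4b
3) 1666.667ms=15/4b +111.111ms=1/4b
4) 1777.778ms=4b +1777.778ms=4b
Σ=8b of 8 (135bpm 4/4) — PASS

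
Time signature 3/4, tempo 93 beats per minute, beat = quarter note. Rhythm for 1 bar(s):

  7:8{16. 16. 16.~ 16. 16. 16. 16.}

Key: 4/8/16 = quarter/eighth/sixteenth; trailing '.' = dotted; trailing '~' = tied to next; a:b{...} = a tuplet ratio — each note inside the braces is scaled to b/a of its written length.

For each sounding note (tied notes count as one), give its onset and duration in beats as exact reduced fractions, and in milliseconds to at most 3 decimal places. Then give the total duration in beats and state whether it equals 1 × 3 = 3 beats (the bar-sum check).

1) 0.0ms=0b +276.498ms=3/7b
2) 276.498ms=3/7b +276.498ms=3/7b
3) 552.995ms=6/7b +552.995ms=6/7b
4) 1105.991ms=12/7b +276.498ms=3/7b
5) 1382.488ms=15/7b +276.498ms=3/7b
6) 1658.986ms=18/7b +276.498ms=3/7b
Σ=3b of 3 (93bpm 3/4) — PASS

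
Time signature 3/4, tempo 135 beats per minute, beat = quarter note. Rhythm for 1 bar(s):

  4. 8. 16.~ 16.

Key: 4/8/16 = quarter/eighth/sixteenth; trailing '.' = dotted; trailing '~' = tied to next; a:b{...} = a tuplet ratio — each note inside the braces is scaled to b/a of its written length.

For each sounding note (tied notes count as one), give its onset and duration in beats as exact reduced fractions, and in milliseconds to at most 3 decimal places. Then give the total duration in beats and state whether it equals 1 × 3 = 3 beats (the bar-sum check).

1) 0.0ms=0b +666.667ms=3/2b
2) 666.667ms=3/2b +333.333ms=3/4b
3) 1000.0ms=9/4b +333.333ms=3/4b
Σ=3b of 3 (135bpm 3/4) — PASS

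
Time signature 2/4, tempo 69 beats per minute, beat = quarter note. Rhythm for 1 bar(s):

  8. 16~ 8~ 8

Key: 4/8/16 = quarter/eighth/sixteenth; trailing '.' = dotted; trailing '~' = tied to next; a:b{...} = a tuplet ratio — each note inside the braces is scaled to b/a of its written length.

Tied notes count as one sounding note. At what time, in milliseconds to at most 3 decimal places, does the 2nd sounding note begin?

1. 0.0ms @ 0 + 652.174ms (3/4)
2. 652.174ms @ 3/4 + 1086.957ms (5/4)

note 2 onset = 3/4b = 652.174ms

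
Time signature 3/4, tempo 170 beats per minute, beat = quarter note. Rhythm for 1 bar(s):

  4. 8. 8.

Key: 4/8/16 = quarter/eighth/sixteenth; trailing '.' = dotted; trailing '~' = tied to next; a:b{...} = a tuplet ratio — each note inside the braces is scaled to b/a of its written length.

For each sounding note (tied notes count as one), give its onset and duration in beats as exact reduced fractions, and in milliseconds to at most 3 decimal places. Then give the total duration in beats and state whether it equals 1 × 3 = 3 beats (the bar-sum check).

1) 0.0ms=0b +529.412ms=3/2b
2) 529.412ms=3/2b +264.706ms=3/4b
3) 794.118ms=9/4b +264.706ms=3/4b
Σ=3b of 3 (170bpm 3/4) — PASS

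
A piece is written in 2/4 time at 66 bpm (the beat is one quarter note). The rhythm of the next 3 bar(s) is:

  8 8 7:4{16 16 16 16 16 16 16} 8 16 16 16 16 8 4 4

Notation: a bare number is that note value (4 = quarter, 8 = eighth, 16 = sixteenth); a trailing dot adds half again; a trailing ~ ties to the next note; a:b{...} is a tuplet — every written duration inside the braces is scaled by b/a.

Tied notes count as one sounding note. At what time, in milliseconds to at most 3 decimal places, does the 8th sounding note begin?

1. 0.0ms @ 0 + 454.545ms (1/2)
2. 454.545ms @ 1/2 + 454.545ms (1/2)
3. 909.091ms @ 1 + 129.87ms (1/7)
4. 1038.961ms @ 8/7 + 129.87ms (1/7)
5. 1168.831ms @ 9/7 + 129.87ms (1/7)
6. 1298.701ms @ 10/7 + 129.87ms (1/7)
7. 1428.571ms @ 11/7 + 129.87ms (1/7)
8. 1558.442ms @ 12/7 + 129.87ms (1/7)
9. 1688.312ms @ 13/7 + 129.87ms (1/7)
10. 1818.182ms @ 2 + 454.545ms (1/2)
11. 2272.727ms @ 5/2 + 227.273ms (1/4)
12. 2500.0ms @ 11/4 + 227.273ms (1/4)
13. 2727.273ms @ 3 + 227.273ms (1/4)
14. 2954.545ms @ 13/4 + 227.273ms (1/4)
15. 3181.818ms @ 7/2 + 454.545ms (1/2)
16. 3636.364ms @ 4 + 909.091ms (1)
17. 4545.455ms @ 5 + 909.091ms (1)

note 8 onset = 12/7b = 1558.442ms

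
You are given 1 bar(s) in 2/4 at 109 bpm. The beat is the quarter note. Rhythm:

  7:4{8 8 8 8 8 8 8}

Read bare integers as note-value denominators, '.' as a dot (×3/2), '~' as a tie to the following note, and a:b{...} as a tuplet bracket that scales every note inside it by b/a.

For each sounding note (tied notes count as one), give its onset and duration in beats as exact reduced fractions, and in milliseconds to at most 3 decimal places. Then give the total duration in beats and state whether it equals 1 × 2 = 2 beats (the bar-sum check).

1) 0.0ms=0b +157.274ms=2/7b
2) 157.274ms=2/7b +157.274ms=2/7b
3) 314.548ms=4/7b +157.274ms=2/7b
4) 471.822ms=6/7b +157.274ms=2/7b
5) 629.096ms=8/7b +157.274ms=2/7b
6) 786.37ms=10/7b +157.274ms=2/7b
7) 943.644ms=12/7b +157.274ms=2/7b
Σ=2b of 2 (109bpm 2/4) — PASS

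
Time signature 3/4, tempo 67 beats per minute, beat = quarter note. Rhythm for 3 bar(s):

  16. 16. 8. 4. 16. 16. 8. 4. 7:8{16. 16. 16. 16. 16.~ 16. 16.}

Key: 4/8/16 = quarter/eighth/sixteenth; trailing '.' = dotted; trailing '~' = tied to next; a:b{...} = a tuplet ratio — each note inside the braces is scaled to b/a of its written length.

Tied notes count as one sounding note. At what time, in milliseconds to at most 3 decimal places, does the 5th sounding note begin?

note 5 onset = 3b = 2686.567ms

1. 0.0ms @ 0 + 335.821ms (3/8)
2. 335.821ms @ 3/8 + 335.821ms (3/8)
3. 671.642ms @ 3/4 + 671.642ms (3/4)
4. 1343.284ms @ 3/2 + 1343.284ms (3/2)
5. 2686.567ms @ 3 + 335.821ms (3/8)
6. 3022.388ms @ 27/8 + 335.821ms (3/8)
7. 3358.209ms @ 15/4 + 671.642ms (3/4)
8. 4029.851ms @ 9/2 + 1343.284ms (3/2)
9. 5373.134ms @ 6 + 383.795ms (3/7)
10. 5756.93ms @ 45/7 + 383.795ms (3/7)
11. 6140.725ms @ 48/7 + 383.795ms (3/7)
12. 6524.52ms @ 51/7 + 383.795ms (3/7)
13. 6908.316ms @ 54/7 + 767.591ms (6/7)
14. 7675.906ms @ 60/7 + 383.795ms (3/7)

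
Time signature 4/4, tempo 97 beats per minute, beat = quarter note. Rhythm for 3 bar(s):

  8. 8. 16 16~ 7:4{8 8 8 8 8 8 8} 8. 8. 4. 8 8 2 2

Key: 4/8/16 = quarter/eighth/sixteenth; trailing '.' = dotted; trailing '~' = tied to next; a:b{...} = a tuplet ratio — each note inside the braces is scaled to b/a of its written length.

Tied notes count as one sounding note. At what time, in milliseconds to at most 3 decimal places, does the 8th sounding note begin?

1. 0.0ms @ 0 + 463.918ms (3/4)
2. 463.918ms @ 3/4 + 463.918ms (3/4)
3. 927.835ms @ 3/2 + 154.639ms (1/4)
4. 1082.474ms @ 7/4 + 331.37ms (15/28)
5. 1413.844ms @ 16/7 + 176.73ms (2/7)
6. 1590.574ms @ 18/7 + 176.73ms (2/7)
7. 1767.305ms @ 20/7 + 176.73ms (2/7)
8. 1944.035ms @ 22/7 + 176.73ms (2/7)
9. 2120.766ms @ 24/7 + 176.73ms (2/7)
10. 2297.496ms @ 26/7 + 176.73ms (2/7)
11. 2474.227ms @ 4 + 463.918ms (3/4)
12. 2938.144ms @ 19/4 + 463.918ms (3/4)
13. 3402.062ms @ 11/2 + 927.835ms (3/2)
14. 4329.897ms @ 7 + 309.278ms (1/2)
15. 4639.175ms @ 15/2 + 309.278ms (1/2)
16. 4948.454ms @ 8 + 1237.113ms (2)
17. 6185.567ms @ 10 + 1237.113ms (2)

note 8 onset = 22/7b = 1944.035ms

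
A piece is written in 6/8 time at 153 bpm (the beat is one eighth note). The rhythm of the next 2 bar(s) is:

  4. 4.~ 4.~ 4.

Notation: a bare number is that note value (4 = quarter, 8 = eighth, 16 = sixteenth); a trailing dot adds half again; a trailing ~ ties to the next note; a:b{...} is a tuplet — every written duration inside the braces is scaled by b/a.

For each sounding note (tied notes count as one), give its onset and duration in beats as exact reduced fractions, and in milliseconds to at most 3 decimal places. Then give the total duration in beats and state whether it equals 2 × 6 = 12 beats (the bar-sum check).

1) 0.0ms=0b +1176.471ms=3b
2) 1176.471ms=3b +3529.412ms=9b
Σ=12b of 12 (153bpm 6/8) — PASS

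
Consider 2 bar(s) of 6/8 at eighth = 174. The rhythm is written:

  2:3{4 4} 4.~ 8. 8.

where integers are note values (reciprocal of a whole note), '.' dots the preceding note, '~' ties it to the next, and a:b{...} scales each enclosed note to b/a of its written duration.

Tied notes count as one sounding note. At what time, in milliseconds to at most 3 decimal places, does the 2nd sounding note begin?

1. 0.0ms @ 0 + 1034.483ms (3)
2. 1034.483ms @ 3 + 1034.483ms (3)
3. 2068.966ms @ 6 + 1551.724ms (9/2)
4. 3620.69ms @ 21/2 + 517.241ms (3/2)

note 2 onset = 3b = 1034.483ms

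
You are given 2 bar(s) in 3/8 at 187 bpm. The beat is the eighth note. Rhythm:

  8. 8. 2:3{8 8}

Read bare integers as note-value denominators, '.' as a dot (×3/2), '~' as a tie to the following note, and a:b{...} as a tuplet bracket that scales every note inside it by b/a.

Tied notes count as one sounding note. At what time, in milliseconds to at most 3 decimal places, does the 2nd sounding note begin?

1. 0.0ms @ 0 + 481.283ms (3/2)
2. 481.283ms @ 3/2 + 481.283ms (3/2)
3. 962.567ms @ 3 + 481.283ms (3/2)
4. 1443.85ms @ 9/2 + 481.283ms (3/2)

note 2 onset = 3/2b = 481.283ms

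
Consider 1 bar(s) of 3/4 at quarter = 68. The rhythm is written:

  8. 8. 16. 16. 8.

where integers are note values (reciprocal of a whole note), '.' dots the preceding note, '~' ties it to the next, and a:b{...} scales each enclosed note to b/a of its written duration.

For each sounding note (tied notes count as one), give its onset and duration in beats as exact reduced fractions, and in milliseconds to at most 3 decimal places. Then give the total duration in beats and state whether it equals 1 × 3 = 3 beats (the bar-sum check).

1) 0.0ms=0b +661.765ms=3/4b
2) 661.765ms=3/4b +661.765ms=3/4b
3) 1323.529ms=3/2b +330.882ms=3/8b
4) 1654.412ms=15/8b +330.882ms=3/8b
5) 1985.294ms=9/4b +661.765ms=3/4b
Σ=3b of 3 (68bpm 3/4) — PASS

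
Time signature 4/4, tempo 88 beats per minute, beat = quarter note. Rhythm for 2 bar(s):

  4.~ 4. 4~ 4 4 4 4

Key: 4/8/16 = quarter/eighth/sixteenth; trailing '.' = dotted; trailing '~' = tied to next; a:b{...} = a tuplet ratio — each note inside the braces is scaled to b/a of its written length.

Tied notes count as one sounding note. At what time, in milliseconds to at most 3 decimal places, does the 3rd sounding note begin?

note 3 onset = 5b = 3409.091ms

1. 0.0ms @ 0 + 2045.455ms (3)
2. 2045.455ms @ 3 + 1363.636ms (2)
3. 3409.091ms @ 5 + 681.818ms (1)
4. 4090.909ms @ 6 + 681.818ms (1)
5. 4772.727ms @ 7 + 681.818ms (1)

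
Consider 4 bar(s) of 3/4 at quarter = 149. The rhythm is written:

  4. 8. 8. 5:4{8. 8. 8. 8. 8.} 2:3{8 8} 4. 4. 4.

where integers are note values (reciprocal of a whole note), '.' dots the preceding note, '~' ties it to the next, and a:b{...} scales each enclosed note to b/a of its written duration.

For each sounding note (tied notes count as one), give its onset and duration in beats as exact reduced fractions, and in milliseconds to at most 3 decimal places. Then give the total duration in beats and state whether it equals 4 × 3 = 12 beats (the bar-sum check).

1) 0.0ms=0b +604.027ms=3/2b
2) 604.027ms=3/2b +302.013ms=3/4b
3) 906.04ms=9/4b +302.013ms=3/4b
4) 1208.054ms=3b +241.611ms=3/5b
5) 1449.664ms=18/5b +241.611ms=3/5b
6) 1691.275ms=21/5b +241.611ms=3/5b
7) 1932.886ms=24/5b +241.611ms=3/5b
8) 2174.497ms=27/5b +241.611ms=3/5b
9) 2416.107ms=6b +302.013ms=3/4b
10) 2718.121ms=27/4b +302.013ms=3/4b
11) 3020.134ms=15/2b +604.027ms=3/2b
12) 3624.161ms=9b +604.027ms=3/2b
13) 4228.188ms=21/2b +604.027ms=3/2b
Σ=12b of 12 (149bpm 3/4) — PASS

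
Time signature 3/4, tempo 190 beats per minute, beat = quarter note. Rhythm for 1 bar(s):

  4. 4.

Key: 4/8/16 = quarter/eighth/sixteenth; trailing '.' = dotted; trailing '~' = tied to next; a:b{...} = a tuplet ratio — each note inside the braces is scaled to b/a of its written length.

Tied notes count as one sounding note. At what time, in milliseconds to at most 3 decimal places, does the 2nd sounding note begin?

note 2 onset = 3/2b = 473.684ms

1. 0.0ms @ 0 + 473.684ms (3/2)
2. 473.684ms @ 3/2 + 473.684ms (3/2)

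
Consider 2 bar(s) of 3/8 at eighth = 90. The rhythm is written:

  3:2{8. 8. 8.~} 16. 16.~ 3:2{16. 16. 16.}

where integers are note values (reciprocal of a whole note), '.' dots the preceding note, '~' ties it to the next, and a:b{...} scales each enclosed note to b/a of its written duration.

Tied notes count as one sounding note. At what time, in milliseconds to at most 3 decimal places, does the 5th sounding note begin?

note 5 onset = 5b = 3333.333ms

1. 0.0ms @ 0 + 666.667ms (1)
2. 666.667ms @ 1 + 666.667ms (1)
3. 1333.333ms @ 2 + 1166.667ms (7/4)
4. 2500.0ms @ 15/4 + 833.333ms (5/4)
5. 3333.333ms @ 5 + 333.333ms (1/2)
6. 3666.667ms @ 11/2 + 333.333ms (1/2)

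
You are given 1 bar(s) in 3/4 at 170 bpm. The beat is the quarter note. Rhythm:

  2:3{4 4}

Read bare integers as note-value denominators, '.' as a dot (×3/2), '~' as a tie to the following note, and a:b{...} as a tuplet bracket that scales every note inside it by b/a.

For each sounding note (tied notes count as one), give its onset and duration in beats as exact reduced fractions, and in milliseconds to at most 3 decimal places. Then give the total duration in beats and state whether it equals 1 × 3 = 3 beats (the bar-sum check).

1) 0.0ms=0b +529.412ms=3/2b
2) 529.412ms=3/2b +529.412ms=3/2b
Σ=3b of 3 (170bpm 3/4) — PASS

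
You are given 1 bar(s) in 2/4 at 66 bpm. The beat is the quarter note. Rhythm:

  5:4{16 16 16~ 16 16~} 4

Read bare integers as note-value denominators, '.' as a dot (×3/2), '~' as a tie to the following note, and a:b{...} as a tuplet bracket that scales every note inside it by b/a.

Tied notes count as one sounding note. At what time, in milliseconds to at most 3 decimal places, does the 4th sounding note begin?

note 4 onset = 4/5b = 727.273ms

1. 0.0ms @ 0 + 181.818ms (1/5)
2. 181.818ms @ 1/5 + 181.818ms (1/5)
3. 363.636ms @ 2/5 + 363.636ms (2/5)
4. 727.273ms @ 4/5 + 1090.909ms (6/5)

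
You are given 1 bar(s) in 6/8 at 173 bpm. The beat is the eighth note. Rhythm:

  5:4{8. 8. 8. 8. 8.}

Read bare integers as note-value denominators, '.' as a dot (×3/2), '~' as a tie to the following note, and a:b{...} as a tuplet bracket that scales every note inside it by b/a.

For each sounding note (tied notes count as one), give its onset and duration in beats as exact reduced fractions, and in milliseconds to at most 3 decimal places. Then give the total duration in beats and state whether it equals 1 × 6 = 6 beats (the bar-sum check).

1) 0.0ms=0b +416.185ms=6/5b
2) 416.185ms=6/5b +416.185ms=6/5b
3) 832.37ms=12/5b +416.185ms=6/5b
4) 1248.555ms=18/5b +416.185ms=6/5b
5) 1664.74ms=24/5b +416.185ms=6/5b
Σ=6b of 6 (173bpm 6/8) — PASS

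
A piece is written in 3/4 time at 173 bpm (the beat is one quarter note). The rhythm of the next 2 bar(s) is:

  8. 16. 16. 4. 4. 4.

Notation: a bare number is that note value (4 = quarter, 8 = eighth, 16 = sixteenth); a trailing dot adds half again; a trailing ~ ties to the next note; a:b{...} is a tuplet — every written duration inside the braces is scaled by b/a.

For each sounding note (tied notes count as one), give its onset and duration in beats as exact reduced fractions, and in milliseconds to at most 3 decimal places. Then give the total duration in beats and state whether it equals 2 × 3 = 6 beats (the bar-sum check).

1) 0.0ms=0b +260.116ms=3/4b
2) 260.116ms=3/4b +130.058ms=3/8b
3) 390.173ms=9/8b +130.058ms=3/8b
4) 520.231ms=3/2b +520.231ms=3/2b
5) 1040.462ms=3b +520.231ms=3/2b
6) 1560.694ms=9/2b +520.231ms=3/2b
Σ=6b of 6 (173bpm 3/4) — PASS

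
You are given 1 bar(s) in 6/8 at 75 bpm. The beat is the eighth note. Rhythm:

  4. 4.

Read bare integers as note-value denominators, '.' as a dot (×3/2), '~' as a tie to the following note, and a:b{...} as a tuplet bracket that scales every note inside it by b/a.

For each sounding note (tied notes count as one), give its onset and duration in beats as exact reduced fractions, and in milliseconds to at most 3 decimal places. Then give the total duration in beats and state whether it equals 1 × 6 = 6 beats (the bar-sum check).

1) 0.0ms=0b +2400.0ms=3b
2) 2400.0ms=3b +2400.0ms=3b
Σ=6b of 6 (75bpm 6/8) — PASS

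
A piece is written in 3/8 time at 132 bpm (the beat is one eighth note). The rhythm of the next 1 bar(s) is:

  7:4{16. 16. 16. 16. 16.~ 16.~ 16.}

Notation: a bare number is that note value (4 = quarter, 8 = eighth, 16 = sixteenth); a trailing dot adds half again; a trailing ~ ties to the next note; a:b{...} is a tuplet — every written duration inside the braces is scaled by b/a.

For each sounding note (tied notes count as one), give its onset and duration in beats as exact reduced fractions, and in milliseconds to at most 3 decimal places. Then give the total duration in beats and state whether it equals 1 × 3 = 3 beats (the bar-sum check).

1) 0.0ms=0b +194.805ms=3/7b
2) 194.805ms=3/7b +194.805ms=3/7b
3) 389.61ms=6/7b +194.805ms=3/7b
4) 584.416ms=9/7b +194.805ms=3/7b
5) 779.221ms=12/7b +584.416ms=9/7b
Σ=3b of 3 (132bpm 3/8) — PASS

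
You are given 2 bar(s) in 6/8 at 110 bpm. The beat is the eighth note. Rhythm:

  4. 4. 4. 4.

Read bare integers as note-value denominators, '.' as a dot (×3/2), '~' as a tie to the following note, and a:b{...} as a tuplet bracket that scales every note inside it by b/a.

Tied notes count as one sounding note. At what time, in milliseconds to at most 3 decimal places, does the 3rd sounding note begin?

note 3 onset = 6b = 3272.727ms

1. 0.0ms @ 0 + 1636.364ms (3)
2. 1636.364ms @ 3 + 1636.364ms (3)
3. 3272.727ms @ 6 + 1636.364ms (3)
4. 4909.091ms @ 9 + 1636.364ms (3)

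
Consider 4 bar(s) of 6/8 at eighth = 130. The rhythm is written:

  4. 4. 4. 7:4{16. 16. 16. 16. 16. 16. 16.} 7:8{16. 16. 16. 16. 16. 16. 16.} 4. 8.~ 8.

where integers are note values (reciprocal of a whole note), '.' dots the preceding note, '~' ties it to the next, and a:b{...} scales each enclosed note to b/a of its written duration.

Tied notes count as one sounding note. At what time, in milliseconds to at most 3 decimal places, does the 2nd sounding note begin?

note 2 onset = 3b = 1384.615ms

1. 0.0ms @ 0 + 1384.615ms (3)
2. 1384.615ms @ 3 + 1384.615ms (3)
3. 2769.231ms @ 6 + 1384.615ms (3)
4. 4153.846ms @ 9 + 197.802ms (3/7)
5. 4351.648ms @ 66/7 + 197.802ms (3/7)
6. 4549.451ms @ 69/7 + 197.802ms (3/7)
7. 4747.253ms @ 72/7 + 197.802ms (3/7)
8. 4945.055ms @ 75/7 + 197.802ms (3/7)
9. 5142.857ms @ 78/7 + 197.802ms (3/7)
10. 5340.659ms @ 81/7 + 197.802ms (3/7)
11. 5538.462ms @ 12 + 395.604ms (6/7)
12. 5934.066ms @ 90/7 + 395.604ms (6/7)
13. 6329.67ms @ 96/7 + 395.604ms (6/7)
14. 6725.275ms @ 102/7 + 395.604ms (6/7)
15. 7120.879ms @ 108/7 + 395.604ms (6/7)
16. 7516.484ms @ 114/7 + 395.604ms (6/7)
17. 7912.088ms @ 120/7 + 395.604ms (6/7)
18. 8307.692ms @ 18 + 1384.615ms (3)
19. 9692.308ms @ 21 + 1384.615ms (3)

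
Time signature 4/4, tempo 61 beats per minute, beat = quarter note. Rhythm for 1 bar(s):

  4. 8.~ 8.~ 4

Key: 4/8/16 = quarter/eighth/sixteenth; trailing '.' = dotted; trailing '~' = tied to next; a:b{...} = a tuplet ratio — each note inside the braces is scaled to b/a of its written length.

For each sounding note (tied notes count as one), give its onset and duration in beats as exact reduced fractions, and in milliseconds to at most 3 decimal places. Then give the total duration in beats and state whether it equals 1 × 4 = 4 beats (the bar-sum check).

1) 0.0ms=0b +1475.41ms=3/2b
2) 1475.41ms=3/2b +2459.016ms=5/2b
Σ=4b of 4 (61bpm 4/4) — PASS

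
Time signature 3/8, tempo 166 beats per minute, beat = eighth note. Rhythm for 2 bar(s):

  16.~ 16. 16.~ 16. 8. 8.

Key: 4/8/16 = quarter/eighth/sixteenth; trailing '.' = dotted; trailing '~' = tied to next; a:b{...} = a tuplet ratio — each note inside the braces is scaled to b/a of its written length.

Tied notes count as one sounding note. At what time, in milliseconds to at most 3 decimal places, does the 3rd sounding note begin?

note 3 onset = 3b = 1084.337ms

1. 0.0ms @ 0 + 542.169ms (3/2)
2. 542.169ms @ 3/2 + 542.169ms (3/2)
3. 1084.337ms @ 3 + 542.169ms (3/2)
4. 1626.506ms @ 9/2 + 542.169ms (3/2)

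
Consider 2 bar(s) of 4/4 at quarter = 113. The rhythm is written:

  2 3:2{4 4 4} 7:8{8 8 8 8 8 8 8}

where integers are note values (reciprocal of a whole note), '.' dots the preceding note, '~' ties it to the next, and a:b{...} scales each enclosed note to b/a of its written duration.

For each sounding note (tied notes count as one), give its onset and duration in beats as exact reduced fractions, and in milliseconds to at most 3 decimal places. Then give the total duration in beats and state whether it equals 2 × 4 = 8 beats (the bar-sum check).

1) 0.0ms=0b +1061.947ms=2b
2) 1061.947ms=2b +353.982ms=2/3b
3) 1415.929ms=8/3b +353.982ms=2/3b
4) 1769.912ms=10/3b +353.982ms=2/3b
5) 2123.894ms=4b +303.413ms=4/7b
6) 2427.307ms=32/7b +303.413ms=4/7b
7) 2730.721ms=36/7b +303.413ms=4/7b
8) 3034.134ms=40/7b +303.413ms=4/7b
9) 3337.547ms=44/7b +303.413ms=4/7b
10) 3640.961ms=48/7b +303.413ms=4/7b
11) 3944.374ms=52/7b +303.413ms=4/7b
Σ=8b of 8 (113bpm 4/4) — PASS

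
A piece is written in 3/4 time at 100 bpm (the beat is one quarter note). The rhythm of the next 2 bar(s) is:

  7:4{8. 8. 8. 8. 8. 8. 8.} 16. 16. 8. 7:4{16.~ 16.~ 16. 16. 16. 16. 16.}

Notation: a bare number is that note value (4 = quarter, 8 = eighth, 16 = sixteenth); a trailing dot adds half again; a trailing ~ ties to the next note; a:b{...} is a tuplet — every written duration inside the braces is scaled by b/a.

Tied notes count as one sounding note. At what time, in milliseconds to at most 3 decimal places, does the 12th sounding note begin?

note 12 onset = 36/7b = 3085.714ms

1. 0.0ms @ 0 + 257.143ms (3/7)
2. 257.143ms @ 3/7 + 257.143ms (3/7)
3. 514.286ms @ 6/7 + 257.143ms (3/7)
4. 771.429ms @ 9/7 + 257.143ms (3/7)
5. 1028.571ms @ 12/7 + 257.143ms (3/7)
6. 1285.714ms @ 15/7 + 257.143ms (3/7)
7. 1542.857ms @ 18/7 + 257.143ms (3/7)
8. 1800.0ms @ 3 + 225.0ms (3/8)
9. 2025.0ms @ 27/8 + 225.0ms (3/8)
10. 2250.0ms @ 15/4 + 450.0ms (3/4)
11. 2700.0ms @ 9/2 + 385.714ms (9/14)
12. 3085.714ms @ 36/7 + 128.571ms (3/14)
13. 3214.286ms @ 75/14 + 128.571ms (3/14)
14. 3342.857ms @ 39/7 + 128.571ms (3/14)
15. 3471.429ms @ 81/14 + 128.571ms (3/14)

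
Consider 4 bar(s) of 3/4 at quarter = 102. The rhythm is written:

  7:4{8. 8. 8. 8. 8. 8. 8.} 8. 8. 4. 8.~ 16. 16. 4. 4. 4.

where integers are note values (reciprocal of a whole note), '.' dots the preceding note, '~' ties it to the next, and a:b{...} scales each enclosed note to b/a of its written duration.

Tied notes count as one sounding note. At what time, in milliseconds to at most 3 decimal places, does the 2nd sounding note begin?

1. 0.0ms @ 0 + 252.101ms (3/7)
2. 252.101ms @ 3/7 + 252.101ms (3/7)
3. 504.202ms @ 6/7 + 252.101ms (3/7)
4. 756.303ms @ 9/7 + 252.101ms (3/7)
5. 1008.403ms @ 12/7 + 252.101ms (3/7)
6. 1260.504ms @ 15/7 + 252.101ms (3/7)
7. 1512.605ms @ 18/7 + 252.101ms (3/7)
8. 1764.706ms @ 3 + 441.176ms (3/4)
9. 2205.882ms @ 15/4 + 441.176ms (3/4)
10. 2647.059ms @ 9/2 + 882.353ms (3/2)
11. 3529.412ms @ 6 + 661.765ms (9/8)
12. 4191.176ms @ 57/8 + 220.588ms (3/8)
13. 4411.765ms @ 15/2 + 882.353ms (3/2)
14. 5294.118ms @ 9 + 882.353ms (3/2)
15. 6176.471ms @ 21/2 + 882.353ms (3/2)

note 2 onset = 3/7b = 252.101ms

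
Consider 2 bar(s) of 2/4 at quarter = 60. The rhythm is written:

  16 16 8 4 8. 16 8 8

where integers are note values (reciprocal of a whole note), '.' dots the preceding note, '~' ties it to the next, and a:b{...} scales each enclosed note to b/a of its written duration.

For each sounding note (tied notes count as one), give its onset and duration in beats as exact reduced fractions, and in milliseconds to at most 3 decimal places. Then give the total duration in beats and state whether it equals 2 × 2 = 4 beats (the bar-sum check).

1) 0.0ms=0b +250.0ms=1/4b
2) 250.0ms=1/4b +250.0ms=1/4b
3) 500.0ms=1/2b +500.0ms=1/2b
4) 1000.0ms=1b +1000.0ms=1b
5) 2000.0ms=2b +750.0ms=3/4b
6) 2750.0ms=11/4b +250.0ms=1/4b
7) 3000.0ms=3b +500.0ms=1/2b
8) 3500.0ms=7/2b +500.0ms=1/2b
Σ=4b of 4 (60bpm 2/4) — PASS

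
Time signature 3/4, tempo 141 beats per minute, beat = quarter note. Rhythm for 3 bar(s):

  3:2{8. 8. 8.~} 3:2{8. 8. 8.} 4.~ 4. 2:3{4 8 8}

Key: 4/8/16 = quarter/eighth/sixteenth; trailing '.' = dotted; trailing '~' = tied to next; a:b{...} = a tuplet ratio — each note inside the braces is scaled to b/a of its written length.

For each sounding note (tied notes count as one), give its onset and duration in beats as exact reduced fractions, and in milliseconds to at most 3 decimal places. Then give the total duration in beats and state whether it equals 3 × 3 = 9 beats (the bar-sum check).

1) 0.0ms=0b +212.766ms=1/2b
2) 212.766ms=1/2b +212.766ms=1/2b
3) 425.532ms=1b +425.532ms=1b
4) 851.064ms=2b +212.766ms=1/2b
5) 1063.83ms=5/2b +212.766ms=1/2b
6) 1276.596ms=3b +1276.596ms=3b
7) 2553.191ms=6b +638.298ms=3/2b
8) 3191.489ms=15/2b +319.149ms=3/4b
9) 3510.638ms=33/4b +319.149ms=3/4b
Σ=9b of 9 (141bpm 3/4) — PASS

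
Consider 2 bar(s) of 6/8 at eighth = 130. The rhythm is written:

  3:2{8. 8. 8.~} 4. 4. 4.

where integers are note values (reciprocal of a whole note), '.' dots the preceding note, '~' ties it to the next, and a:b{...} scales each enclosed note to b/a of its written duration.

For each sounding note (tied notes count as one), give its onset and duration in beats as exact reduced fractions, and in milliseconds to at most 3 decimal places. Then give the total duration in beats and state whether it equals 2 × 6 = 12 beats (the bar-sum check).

1) 0.0ms=0b +461.538ms=1b
2) 461.538ms=1b +461.538ms=1b
3) 923.077ms=2b +1846.154ms=4b
4) 2769.231ms=6b +1384.615ms=3b
5) 4153.846ms=9b +1384.615ms=3b
Σ=12b of 12 (130bpm 6/8) — PASS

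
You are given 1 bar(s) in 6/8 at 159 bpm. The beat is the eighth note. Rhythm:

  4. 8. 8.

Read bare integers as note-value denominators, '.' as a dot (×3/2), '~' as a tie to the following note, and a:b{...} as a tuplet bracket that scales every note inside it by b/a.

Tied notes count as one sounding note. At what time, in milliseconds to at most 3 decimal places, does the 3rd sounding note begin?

note 3 onset = 9/2b = 1698.113ms

1. 0.0ms @ 0 + 1132.075ms (3)
2. 1132.075ms @ 3 + 566.038ms (3/2)
3. 1698.113ms @ 9/2 + 566.038ms (3/2)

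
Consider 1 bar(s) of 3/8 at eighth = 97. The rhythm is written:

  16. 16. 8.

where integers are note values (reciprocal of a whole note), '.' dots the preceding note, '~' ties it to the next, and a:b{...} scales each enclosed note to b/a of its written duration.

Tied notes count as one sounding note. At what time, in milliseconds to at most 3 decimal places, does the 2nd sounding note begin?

1. 0.0ms @ 0 + 463.918ms (3/4)
2. 463.918ms @ 3/4 + 463.918ms (3/4)
3. 927.835ms @ 3/2 + 927.835ms (3/2)

note 2 onset = 3/4b = 463.918ms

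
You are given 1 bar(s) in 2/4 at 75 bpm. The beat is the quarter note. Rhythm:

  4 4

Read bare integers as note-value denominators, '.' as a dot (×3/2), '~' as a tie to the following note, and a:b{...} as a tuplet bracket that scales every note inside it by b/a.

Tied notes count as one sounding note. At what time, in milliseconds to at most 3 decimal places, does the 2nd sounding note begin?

note 2 onset = 1b = 800.0ms

1. 0.0ms @ 0 + 800.0ms (1)
2. 800.0ms @ 1 + 800.0ms (1)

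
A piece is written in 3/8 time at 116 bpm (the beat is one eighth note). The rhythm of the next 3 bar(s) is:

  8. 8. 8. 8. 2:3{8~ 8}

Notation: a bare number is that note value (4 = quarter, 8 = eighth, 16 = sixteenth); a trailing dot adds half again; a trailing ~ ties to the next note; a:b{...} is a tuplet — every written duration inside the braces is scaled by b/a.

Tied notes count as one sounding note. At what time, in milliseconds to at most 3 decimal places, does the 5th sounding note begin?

note 5 onset = 6b = 3103.448ms

1. 0.0ms @ 0 + 775.862ms (3/2)
2. 775.862ms @ 3/2 + 775.862ms (3/2)
3. 1551.724ms @ 3 + 775.862ms (3/2)
4. 2327.586ms @ 9/2 + 775.862ms (3/2)
5. 3103.448ms @ 6 + 1551.724ms (3)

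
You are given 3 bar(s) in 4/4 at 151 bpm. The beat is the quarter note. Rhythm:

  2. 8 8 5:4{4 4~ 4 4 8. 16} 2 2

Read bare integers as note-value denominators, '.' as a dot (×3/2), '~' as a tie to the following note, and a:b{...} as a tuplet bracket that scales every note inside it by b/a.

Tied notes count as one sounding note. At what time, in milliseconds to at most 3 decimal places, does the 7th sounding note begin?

note 7 onset = 36/5b = 2860.927ms

1. 0.0ms @ 0 + 1192.053ms (3)
2. 1192.053ms @ 3 + 198.675ms (1/2)
3. 1390.728ms @ 7/2 + 198.675ms (1/2)
4. 1589.404ms @ 4 + 317.881ms (4/5)
5. 1907.285ms @ 24/5 + 635.762ms (8/5)
6. 2543.046ms @ 32/5 + 317.881ms (4/5)
7. 2860.927ms @ 36/5 + 238.411ms (3/5)
8. 3099.338ms @ 39/5 + 79.47ms (1/5)
9. 3178.808ms @ 8 + 794.702ms (2)
10. 3973.51ms @ 10 + 794.702ms (2)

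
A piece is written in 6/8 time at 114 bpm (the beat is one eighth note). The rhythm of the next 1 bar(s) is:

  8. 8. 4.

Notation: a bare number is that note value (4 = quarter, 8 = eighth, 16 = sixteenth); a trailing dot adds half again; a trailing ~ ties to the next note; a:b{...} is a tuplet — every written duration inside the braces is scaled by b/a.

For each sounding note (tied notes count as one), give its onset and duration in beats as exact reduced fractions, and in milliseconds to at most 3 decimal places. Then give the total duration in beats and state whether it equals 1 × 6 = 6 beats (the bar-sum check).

1) 0.0ms=0b +789.474ms=3/2b
2) 789.474ms=3/2b +789.474ms=3/2b
3) 1578.947ms=3b +1578.947ms=3b
Σ=6b of 6 (114bpm 6/8) — PASS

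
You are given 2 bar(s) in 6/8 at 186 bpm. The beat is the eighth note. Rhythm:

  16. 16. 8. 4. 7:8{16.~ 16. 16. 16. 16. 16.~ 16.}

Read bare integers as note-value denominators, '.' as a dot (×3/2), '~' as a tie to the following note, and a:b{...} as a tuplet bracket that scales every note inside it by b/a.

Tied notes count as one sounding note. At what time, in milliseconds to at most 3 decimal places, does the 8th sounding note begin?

note 8 onset = 66/7b = 3041.475ms

1. 0.0ms @ 0 + 241.935ms (3/4)
2. 241.935ms @ 3/4 + 241.935ms (3/4)
3. 483.871ms @ 3/2 + 483.871ms (3/2)
4. 967.742ms @ 3 + 967.742ms (3)
5. 1935.484ms @ 6 + 552.995ms (12/7)
6. 2488.479ms @ 54/7 + 276.498ms (6/7)
7. 2764.977ms @ 60/7 + 276.498ms (6/7)
8. 3041.475ms @ 66/7 + 276.498ms (6/7)
9. 3317.972ms @ 72/7 + 552.995ms (12/7)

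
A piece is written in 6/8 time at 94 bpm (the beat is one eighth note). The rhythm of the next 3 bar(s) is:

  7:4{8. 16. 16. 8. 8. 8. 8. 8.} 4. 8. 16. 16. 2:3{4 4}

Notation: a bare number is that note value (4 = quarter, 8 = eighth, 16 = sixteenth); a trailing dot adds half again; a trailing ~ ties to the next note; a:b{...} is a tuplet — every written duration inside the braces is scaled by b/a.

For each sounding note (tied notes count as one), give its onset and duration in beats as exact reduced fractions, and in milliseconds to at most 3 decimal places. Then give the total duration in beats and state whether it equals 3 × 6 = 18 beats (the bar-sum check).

1) 0.0ms=0b +547.112ms=6/7b
2) 547.112ms=6/7b +273.556ms=3/7b
3) 820.669ms=9/7b +273.556ms=3/7b
4) 1094.225ms=12/7b +547.112ms=6/7b
5) 1641.337ms=18/7b +547.112ms=6/7b
6) 2188.45ms=24/7b +547.112ms=6/7b
7) 2735.562ms=30/7b +547.112ms=6/7b
8) 3282.675ms=36/7b +547.112ms=6/7b
9) 3829.787ms=6b +1914.894ms=3b
10) 5744.681ms=9b +957.447ms=3/2b
11) 6702.128ms=21/2b +478.723ms=3/4b
12) 7180.851ms=45/4b +478.723ms=3/4b
13) 7659.574ms=12b +1914.894ms=3b
14) 9574.468ms=15b +1914.894ms=3b
Σ=18b of 18 (94bpm 6/8) — PASS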